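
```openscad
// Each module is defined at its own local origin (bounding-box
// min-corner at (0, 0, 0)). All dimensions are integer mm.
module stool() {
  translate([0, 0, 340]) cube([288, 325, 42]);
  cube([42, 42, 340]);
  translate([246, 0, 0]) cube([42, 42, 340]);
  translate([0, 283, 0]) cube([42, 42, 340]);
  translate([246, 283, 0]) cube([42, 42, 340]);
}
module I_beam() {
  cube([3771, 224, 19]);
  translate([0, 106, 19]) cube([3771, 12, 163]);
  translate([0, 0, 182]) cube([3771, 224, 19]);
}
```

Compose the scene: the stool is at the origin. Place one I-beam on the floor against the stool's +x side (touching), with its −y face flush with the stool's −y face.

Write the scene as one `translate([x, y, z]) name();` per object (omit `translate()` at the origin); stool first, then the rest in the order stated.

stool();
translate([288, 0, 0]) I_beam();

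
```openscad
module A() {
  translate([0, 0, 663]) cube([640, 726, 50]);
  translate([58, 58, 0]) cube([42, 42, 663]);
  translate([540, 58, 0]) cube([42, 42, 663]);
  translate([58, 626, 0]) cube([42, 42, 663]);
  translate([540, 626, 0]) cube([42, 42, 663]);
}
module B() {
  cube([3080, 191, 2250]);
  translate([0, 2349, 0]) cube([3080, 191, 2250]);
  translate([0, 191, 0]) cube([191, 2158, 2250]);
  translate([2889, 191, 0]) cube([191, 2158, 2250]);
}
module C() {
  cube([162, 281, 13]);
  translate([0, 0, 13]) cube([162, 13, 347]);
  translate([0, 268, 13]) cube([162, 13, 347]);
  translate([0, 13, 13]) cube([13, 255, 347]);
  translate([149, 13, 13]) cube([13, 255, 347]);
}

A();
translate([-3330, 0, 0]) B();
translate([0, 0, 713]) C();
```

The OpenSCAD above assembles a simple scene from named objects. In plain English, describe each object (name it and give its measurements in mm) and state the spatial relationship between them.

A is a table with a 640×726 mm rectangular top, 50 mm thick, top surface at z = 713 mm, supported by four 42×42 mm square legs, each inset 58 mm from the nearest pair of top edges, running from the floor.

B is a box-shaped house frame (walls only): outside footprint 3080×2540 mm, wall height 2250 mm, wall thickness 191 mm. The two y-facing walls run the full x-width; the two x-facing walls fit between the inner faces of the y-facing walls.

C is an open-topped rectangular box: outside dimensions 162×281×360 mm, with a uniform wall and base thickness of 13 mm. The base is a full 162×281 slab on the floor; four walls sit on top of the base. The front and back walls (the −y and +y sides) span the full width; the two side walls fit between them.

The house frame is on the floor beside the table on its −x side. The open box is on top of the table.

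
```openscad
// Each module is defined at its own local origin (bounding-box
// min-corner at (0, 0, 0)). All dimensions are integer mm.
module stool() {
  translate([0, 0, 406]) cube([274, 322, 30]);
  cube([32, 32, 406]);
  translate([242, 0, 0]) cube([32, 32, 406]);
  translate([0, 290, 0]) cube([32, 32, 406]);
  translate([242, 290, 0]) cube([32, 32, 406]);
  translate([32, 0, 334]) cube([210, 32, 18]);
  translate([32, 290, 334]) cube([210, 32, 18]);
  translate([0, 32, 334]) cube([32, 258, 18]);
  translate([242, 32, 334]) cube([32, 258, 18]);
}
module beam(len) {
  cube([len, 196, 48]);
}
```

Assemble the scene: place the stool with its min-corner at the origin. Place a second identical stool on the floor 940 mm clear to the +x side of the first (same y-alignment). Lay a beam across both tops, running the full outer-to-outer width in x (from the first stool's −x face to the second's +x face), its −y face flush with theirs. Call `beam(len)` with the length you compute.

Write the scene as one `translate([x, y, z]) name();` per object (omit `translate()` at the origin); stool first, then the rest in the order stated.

stool();
translate([1214, 0, 0]) stool();
translate([0, 0, 436]) beam(1488);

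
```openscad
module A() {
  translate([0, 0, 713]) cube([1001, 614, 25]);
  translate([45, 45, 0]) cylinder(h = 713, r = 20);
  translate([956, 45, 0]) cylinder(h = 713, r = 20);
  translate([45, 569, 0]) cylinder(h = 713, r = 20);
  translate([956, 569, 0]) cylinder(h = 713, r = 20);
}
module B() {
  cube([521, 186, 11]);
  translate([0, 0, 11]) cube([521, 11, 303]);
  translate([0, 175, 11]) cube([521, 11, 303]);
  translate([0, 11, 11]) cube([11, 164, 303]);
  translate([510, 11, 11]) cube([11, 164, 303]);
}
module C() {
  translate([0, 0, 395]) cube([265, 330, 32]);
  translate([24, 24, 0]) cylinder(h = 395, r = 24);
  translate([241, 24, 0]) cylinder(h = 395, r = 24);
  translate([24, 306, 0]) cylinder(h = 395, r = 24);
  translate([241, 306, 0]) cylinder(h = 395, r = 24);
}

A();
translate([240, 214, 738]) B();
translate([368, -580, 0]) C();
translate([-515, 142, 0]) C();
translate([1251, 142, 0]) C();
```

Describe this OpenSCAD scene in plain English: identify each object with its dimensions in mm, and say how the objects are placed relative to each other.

A is a table: top 1001 mm (x) × 614 mm (y), 25 mm thick, upper face at z = 738 mm, on four round legs of 40 mm diameter, each leg's bounding box inset 25 mm from the nearest pair of top edges, running from z = 0 to the bottom of the top.

B is an open storage box with external size 521×186×314 mm and wall thickness 11 mm (the base is also 11 mm thick). The base covers the whole footprint; the four walls stand on the base, with the y-facing walls full-width and the x-facing walls fitting between their inner faces.

C is a four-legged stool. The seat is 265×330 mm, 32 mm thick, top at z = 427 mm. It stands on four round legs, each 48 mm in diameter, from z = 0 to the seat underside, each leg's axis is inset half a diameter from the nearest pair of seat edges (so the leg's bounding box is flush with the corner).

The open box is on top of the table, centred. Three stools sit around the table at the −y, −x, +x sides.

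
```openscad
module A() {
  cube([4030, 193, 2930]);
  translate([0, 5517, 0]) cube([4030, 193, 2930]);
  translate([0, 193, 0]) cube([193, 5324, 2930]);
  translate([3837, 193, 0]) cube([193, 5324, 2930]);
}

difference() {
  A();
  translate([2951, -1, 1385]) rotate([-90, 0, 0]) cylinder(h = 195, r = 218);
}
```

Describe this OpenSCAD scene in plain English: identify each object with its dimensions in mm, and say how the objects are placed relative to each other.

A is a box-shaped house frame (walls only): outside footprint 4030×5710 mm, wall height 2930 mm, wall thickness 193 mm. The two y-facing walls run the full x-width; the two x-facing walls fit between the inner faces of the y-facing walls.

The house frame has a circular hole of radius 218 mm through its front wall, centred at (x = 2951, z = 1385).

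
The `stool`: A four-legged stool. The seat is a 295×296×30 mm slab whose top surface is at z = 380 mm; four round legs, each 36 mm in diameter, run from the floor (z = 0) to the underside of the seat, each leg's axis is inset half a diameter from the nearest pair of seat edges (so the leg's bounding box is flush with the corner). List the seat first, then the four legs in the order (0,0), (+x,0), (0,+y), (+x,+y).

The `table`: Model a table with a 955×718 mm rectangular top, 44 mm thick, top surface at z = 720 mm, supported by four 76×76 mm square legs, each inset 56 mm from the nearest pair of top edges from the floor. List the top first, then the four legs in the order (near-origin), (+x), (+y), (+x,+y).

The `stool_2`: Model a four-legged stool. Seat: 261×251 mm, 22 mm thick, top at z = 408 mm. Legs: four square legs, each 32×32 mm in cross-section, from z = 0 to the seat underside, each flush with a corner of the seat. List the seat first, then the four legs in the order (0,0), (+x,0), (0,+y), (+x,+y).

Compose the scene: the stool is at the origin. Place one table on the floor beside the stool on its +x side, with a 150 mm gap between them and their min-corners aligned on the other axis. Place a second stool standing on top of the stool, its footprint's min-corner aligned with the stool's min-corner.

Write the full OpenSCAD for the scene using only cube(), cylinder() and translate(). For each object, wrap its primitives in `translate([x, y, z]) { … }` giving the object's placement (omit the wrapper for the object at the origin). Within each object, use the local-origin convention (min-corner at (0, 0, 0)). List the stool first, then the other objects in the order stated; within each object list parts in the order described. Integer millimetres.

translate([0, 0, 350]) cube([295, 296, 30]);
translate([18, 18, 0]) cylinder(h = 350, r = 18);
translate([277, 18, 0]) cylinder(h = 350, r = 18);
translate([18, 278, 0]) cylinder(h = 350, r = 18);
translate([277, 278, 0]) cylinder(h = 350, r = 18);
translate([445, 0, 0]) {
  translate([0, 0, 676]) cube([955, 718, 44]);
  translate([56, 56, 0]) cube([76, 76, 676]);
  translate([823, 56, 0]) cube([76, 76, 676]);
  translate([56, 586, 0]) cube([76, 76, 676]);
  translate([823, 586, 0]) cube([76, 76, 676]);
}
translate([0, 0, 380]) {
  translate([0, 0, 386]) cube([261, 251, 22]);
  cube([32, 32, 386]);
  translate([229, 0, 0]) cube([32, 32, 386]);
  translate([0, 219, 0]) cube([32, 32, 386]);
  translate([229, 219, 0]) cube([32, 32, 386]);
}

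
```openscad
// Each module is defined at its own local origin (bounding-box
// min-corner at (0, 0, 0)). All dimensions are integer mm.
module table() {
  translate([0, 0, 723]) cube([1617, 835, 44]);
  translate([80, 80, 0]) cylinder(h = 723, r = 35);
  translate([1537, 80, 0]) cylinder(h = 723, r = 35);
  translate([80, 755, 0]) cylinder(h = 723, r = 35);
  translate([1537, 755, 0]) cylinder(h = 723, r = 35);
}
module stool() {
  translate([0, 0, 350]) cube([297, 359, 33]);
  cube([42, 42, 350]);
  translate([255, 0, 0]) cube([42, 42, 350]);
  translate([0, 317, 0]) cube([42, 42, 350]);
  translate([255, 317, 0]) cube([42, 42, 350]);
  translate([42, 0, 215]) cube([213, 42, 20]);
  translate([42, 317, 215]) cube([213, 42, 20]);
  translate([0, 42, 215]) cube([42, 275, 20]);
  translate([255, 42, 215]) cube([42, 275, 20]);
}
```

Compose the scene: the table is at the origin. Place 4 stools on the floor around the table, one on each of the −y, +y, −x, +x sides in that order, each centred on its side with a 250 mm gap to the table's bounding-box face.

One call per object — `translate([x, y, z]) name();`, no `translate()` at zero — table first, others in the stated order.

table();
translate([660, -609, 0]) stool();
translate([660, 1085, 0]) stool();
translate([-547, 238, 0]) stool();
translate([1867, 238, 0]) stool();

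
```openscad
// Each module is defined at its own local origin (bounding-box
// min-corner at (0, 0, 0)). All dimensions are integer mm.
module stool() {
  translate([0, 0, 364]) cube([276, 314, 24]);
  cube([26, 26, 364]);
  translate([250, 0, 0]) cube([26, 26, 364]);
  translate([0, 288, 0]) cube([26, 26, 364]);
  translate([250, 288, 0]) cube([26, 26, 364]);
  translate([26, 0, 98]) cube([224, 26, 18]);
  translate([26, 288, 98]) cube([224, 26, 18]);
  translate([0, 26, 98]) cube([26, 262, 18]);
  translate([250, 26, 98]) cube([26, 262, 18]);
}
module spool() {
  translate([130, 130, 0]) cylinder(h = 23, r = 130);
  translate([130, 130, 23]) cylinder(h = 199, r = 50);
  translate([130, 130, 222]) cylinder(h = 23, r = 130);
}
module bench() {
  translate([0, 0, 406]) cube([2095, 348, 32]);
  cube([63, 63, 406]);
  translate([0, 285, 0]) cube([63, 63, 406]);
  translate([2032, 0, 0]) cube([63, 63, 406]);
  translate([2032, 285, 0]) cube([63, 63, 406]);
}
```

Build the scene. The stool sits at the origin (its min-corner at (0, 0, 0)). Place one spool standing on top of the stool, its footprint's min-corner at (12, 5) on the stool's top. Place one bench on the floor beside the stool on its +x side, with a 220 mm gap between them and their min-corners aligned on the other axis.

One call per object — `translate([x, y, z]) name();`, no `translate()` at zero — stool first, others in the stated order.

stool();
translate([12, 5, 388]) spool();
translate([496, 0, 0]) bench();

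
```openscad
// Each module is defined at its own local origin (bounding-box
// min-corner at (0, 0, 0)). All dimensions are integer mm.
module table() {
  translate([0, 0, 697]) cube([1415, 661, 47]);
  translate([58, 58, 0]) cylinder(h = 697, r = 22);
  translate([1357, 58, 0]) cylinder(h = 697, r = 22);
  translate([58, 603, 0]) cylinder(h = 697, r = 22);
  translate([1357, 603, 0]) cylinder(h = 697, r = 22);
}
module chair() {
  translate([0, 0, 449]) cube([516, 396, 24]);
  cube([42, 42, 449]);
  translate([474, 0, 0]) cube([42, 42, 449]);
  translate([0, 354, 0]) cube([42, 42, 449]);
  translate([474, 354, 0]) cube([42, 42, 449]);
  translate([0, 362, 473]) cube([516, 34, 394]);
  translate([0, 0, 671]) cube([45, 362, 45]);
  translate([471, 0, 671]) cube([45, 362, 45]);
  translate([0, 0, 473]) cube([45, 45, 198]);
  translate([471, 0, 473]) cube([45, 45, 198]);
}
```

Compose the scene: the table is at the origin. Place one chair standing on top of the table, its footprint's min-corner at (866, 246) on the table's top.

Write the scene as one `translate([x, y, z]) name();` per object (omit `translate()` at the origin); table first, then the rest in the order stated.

table();
translate([866, 246, 744]) chair();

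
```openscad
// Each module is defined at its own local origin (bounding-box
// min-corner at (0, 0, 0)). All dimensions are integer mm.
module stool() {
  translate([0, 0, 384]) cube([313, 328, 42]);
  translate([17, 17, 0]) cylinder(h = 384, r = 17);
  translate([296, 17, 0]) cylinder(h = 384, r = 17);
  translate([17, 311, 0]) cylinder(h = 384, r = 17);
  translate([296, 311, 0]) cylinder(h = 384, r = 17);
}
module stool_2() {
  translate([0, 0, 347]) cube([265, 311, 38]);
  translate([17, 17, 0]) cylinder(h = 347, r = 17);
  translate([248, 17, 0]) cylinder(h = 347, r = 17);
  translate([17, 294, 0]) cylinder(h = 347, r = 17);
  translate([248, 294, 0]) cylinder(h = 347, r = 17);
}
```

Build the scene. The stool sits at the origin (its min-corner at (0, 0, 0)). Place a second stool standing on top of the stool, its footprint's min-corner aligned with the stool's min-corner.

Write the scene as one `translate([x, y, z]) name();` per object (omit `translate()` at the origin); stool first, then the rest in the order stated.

stool();
translate([0, 0, 426]) stool_2();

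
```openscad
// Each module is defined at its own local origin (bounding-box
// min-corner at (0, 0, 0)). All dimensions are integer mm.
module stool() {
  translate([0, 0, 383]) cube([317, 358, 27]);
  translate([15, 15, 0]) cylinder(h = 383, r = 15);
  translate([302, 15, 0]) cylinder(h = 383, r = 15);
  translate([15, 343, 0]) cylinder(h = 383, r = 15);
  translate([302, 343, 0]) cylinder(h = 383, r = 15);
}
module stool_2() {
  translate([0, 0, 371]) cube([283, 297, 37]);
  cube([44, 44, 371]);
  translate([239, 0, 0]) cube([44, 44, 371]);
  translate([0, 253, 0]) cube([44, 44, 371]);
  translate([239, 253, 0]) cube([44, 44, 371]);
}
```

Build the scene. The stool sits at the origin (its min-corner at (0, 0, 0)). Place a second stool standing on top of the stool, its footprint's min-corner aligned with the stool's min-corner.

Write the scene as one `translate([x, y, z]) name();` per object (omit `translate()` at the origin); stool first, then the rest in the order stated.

stool();
translate([0, 0, 410]) stool_2();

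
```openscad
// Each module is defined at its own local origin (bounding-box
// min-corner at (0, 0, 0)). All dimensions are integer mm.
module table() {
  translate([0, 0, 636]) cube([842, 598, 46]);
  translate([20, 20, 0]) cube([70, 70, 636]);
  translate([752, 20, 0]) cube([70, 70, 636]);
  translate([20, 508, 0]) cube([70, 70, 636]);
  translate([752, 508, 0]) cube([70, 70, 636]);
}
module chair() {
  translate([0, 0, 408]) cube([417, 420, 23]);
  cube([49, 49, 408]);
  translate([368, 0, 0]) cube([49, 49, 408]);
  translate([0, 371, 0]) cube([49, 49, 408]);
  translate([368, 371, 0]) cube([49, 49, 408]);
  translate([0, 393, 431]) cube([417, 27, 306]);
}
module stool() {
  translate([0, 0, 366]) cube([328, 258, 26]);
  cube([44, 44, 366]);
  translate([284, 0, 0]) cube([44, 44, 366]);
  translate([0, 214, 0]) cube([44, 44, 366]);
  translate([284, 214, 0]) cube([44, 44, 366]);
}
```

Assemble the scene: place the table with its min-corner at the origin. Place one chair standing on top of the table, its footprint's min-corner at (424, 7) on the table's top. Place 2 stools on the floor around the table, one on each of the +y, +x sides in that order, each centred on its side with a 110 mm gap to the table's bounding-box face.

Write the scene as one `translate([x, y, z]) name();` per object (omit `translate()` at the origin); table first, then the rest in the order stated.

table();
translate([424, 7, 682]) chair();
translate([257, 708, 0]) stool();
translate([952, 170, 0]) stool();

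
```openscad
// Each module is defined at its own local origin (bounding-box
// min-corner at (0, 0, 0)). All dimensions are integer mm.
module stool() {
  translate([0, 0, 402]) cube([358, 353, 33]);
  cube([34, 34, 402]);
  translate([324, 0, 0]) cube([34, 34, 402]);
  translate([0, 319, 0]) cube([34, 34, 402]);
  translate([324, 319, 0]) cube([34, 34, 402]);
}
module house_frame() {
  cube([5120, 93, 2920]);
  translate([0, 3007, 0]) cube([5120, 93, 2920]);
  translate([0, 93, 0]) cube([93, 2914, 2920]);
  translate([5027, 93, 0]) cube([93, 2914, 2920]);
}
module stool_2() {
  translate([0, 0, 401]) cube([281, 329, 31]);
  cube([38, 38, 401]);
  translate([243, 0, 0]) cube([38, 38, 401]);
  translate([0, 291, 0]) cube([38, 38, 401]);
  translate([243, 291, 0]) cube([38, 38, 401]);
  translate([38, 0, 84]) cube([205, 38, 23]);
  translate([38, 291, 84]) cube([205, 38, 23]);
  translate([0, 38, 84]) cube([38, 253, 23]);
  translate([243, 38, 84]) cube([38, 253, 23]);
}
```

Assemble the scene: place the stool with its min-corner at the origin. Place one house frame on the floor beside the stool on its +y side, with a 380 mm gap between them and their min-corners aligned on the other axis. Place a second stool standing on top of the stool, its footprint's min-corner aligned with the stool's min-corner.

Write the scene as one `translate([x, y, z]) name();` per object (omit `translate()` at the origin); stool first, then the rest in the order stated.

stool();
translate([0, 733, 0]) house_frame();
translate([0, 0, 435]) stool_2();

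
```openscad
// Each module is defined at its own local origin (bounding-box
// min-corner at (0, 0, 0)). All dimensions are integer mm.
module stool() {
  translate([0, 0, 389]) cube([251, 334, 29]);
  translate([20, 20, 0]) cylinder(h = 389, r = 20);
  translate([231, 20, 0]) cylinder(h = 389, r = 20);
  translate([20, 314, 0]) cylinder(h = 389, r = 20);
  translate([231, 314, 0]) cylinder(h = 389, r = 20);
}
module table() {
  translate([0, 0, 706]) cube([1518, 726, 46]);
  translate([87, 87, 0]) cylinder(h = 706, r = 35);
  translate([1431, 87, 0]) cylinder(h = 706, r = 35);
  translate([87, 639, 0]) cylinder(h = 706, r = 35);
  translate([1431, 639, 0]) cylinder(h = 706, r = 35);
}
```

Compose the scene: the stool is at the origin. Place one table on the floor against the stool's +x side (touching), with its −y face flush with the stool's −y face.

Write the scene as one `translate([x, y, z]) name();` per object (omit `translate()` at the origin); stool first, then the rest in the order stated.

stool();
translate([251, 0, 0]) table();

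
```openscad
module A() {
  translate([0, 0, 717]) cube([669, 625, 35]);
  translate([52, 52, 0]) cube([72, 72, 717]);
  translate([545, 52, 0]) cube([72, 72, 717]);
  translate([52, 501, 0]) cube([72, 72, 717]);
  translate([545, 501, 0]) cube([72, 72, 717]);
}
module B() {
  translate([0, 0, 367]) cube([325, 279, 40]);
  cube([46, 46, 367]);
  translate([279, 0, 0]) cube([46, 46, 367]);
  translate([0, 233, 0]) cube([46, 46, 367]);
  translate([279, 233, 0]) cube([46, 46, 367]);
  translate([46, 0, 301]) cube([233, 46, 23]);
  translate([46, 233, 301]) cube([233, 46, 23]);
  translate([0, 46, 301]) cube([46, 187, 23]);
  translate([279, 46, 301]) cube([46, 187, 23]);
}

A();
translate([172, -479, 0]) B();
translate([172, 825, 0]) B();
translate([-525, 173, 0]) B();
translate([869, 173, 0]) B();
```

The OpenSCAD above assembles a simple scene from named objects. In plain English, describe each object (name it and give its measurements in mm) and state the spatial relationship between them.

A is a rectangular dining table. The top is 669×625×35 mm with its upper surface at z = 752 mm. It stands on four 72×72 mm square legs, each inset 52 mm from the nearest pair of top edges, running from the floor to the underside of the top.

B is a four-legged stool. The seat is 325×279 mm, 40 mm thick, top at z = 407 mm. It stands on four square legs, each 46×46 mm in cross-section, from z = 0 to the seat underside, each flush with a corner of the seat. Four stretchers, 46 mm wide and 23 mm tall, connect adjacent legs with their undersides at z = 301 mm, each running between the inner faces of the legs it joins and aligned with the legs' outer faces on the other axis.

Four stools sit around the table at the −y, +y, −x, +x sides.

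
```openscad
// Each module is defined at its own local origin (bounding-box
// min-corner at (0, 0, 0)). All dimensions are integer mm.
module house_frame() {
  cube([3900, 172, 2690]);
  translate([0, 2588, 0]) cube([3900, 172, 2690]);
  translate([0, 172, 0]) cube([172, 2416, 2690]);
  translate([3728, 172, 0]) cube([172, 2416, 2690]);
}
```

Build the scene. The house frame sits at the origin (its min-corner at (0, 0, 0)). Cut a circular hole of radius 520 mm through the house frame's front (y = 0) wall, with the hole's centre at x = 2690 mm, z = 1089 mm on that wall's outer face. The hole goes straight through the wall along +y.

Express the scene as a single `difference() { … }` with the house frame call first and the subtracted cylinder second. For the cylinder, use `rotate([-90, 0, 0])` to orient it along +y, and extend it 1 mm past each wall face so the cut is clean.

difference() {
  house_frame();
  translate([2690, -1, 1089]) rotate([-90, 0, 0]) cylinder(h = 174, r = 520);
}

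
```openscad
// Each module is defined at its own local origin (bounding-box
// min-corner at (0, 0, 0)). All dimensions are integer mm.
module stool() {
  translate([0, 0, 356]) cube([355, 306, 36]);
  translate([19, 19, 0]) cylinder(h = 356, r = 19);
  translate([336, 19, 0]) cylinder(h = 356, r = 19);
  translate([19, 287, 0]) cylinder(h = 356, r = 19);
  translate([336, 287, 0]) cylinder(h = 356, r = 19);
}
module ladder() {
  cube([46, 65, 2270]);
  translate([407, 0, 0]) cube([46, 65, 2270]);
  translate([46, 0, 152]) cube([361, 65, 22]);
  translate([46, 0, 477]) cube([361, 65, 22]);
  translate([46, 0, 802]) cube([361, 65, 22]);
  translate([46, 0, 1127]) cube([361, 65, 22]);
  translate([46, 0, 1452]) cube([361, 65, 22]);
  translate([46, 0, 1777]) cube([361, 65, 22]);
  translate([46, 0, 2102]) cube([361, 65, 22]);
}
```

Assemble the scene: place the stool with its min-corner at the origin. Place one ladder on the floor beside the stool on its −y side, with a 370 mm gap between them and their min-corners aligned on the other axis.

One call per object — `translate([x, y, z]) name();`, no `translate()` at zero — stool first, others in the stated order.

stool();
translate([0, -435, 0]) ladder();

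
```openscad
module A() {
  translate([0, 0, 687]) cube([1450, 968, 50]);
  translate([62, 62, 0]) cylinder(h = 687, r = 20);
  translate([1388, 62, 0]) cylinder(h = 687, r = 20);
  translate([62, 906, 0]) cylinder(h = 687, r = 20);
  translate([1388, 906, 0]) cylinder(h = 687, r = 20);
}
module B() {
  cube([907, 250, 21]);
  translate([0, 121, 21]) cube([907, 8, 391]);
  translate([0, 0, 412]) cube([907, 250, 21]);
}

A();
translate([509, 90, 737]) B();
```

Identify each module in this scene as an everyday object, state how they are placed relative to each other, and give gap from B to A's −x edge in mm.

The I-beam's min-x is at 509; the table's min-x is 0; gap = 509 mm.

A is a table. B is an I-beam. The I-beam is on top of the table. The gap from the I-beam to the table's −x edge is 509 mm.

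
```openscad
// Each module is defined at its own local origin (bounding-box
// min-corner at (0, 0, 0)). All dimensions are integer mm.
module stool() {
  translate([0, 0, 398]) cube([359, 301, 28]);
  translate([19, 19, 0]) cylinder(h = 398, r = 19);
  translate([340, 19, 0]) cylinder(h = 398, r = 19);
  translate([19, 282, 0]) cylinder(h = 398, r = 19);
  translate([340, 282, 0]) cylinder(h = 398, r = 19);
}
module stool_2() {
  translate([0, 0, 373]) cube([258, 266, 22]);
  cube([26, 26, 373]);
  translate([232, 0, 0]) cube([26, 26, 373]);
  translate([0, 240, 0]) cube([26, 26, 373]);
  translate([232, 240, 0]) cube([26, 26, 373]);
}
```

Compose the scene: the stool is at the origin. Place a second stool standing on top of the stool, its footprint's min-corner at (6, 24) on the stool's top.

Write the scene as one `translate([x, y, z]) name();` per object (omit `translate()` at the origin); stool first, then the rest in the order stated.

stool();
translate([6, 24, 426]) stool_2();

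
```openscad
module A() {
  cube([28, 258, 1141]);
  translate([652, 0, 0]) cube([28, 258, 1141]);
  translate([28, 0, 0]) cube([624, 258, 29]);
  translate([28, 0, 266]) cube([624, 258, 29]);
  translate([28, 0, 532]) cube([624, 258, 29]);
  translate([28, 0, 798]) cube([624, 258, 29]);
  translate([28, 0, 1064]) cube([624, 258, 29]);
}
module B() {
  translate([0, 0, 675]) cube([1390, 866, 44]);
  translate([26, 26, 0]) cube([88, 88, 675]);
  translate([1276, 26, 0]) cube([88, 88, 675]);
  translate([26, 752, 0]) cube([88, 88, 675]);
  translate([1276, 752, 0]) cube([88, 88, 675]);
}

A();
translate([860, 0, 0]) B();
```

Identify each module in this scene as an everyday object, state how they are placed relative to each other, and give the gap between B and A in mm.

A is a bookshelf. B is a table. The table is on the floor beside the bookshelf on its +x side. The gap between the table and the bookshelf is 180 mm.

The table's nearest face is 180 mm from the bookshelf's +x face.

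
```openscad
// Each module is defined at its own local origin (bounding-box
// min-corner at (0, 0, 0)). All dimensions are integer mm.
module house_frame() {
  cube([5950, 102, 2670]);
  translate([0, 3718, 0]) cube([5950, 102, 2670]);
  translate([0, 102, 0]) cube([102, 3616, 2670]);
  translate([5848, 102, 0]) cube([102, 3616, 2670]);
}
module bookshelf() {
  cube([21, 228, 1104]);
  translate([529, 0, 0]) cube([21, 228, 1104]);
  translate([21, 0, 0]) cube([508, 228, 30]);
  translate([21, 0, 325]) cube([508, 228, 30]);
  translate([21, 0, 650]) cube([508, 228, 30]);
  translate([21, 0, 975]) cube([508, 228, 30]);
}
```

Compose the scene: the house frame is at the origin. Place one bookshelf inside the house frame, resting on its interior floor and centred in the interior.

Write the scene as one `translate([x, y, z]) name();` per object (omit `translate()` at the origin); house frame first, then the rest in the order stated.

house_frame();
translate([2700, 1796, 0]) bookshelf();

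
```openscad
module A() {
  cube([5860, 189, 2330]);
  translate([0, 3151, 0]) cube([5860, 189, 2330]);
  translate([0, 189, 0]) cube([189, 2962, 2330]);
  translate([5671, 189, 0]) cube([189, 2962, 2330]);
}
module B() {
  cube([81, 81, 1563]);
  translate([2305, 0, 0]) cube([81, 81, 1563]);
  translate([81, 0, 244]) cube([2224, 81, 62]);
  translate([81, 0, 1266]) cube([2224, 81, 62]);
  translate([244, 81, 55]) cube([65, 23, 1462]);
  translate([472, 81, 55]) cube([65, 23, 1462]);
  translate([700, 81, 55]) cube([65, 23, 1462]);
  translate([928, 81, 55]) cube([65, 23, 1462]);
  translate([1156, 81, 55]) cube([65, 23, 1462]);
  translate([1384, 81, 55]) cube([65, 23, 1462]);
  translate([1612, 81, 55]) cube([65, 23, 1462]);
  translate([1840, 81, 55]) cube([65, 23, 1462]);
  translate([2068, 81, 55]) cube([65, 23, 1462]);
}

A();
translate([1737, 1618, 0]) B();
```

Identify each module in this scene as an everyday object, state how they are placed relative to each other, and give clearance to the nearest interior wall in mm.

A is a house frame. B is a fence section. The fence section sits inside the house frame, centred. The clearance to the nearest interior wall is 1429 mm.

Clearances: x = 1548, y = 1429; minimum 1429 mm.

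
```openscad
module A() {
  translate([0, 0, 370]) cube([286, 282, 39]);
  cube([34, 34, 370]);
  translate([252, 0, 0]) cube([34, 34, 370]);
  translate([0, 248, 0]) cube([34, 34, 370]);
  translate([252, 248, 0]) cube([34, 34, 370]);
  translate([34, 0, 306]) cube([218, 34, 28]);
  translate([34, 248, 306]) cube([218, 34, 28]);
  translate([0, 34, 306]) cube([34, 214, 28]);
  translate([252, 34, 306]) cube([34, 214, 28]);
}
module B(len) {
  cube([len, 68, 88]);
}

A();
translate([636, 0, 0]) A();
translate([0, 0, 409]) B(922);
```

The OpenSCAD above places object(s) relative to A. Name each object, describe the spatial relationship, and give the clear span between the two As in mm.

A is a stool. B is a beam. A beam spans the tops of two stools. The clear span between the two stools is 350 mm.

Second stool starts at x = 636; first ends at x = 286; clear span = 636 − 286 = 350 mm.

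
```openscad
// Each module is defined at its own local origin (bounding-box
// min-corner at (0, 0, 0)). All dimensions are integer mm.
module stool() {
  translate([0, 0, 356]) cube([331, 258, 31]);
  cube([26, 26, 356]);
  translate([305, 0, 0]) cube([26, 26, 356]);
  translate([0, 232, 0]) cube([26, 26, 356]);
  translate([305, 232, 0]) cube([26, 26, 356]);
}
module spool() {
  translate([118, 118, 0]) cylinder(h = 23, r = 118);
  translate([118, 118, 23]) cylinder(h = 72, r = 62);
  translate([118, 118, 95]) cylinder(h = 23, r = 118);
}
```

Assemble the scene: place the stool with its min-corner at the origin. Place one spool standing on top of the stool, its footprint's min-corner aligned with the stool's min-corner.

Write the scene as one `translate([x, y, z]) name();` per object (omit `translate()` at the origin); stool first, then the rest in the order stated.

stool();
translate([0, 0, 387]) spool();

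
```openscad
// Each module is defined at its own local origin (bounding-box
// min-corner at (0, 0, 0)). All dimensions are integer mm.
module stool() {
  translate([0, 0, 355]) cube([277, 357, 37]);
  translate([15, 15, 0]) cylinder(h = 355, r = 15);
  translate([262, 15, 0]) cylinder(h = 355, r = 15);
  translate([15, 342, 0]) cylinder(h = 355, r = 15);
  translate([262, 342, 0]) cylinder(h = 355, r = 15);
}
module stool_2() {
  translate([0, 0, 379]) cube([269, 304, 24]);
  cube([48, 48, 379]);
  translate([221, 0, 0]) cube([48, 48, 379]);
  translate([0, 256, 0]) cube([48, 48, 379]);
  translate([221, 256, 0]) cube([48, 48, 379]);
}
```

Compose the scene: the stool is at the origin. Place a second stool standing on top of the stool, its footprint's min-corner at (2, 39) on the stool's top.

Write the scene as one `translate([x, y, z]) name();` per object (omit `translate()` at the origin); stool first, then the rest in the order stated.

stool();
translate([2, 39, 392]) stool_2();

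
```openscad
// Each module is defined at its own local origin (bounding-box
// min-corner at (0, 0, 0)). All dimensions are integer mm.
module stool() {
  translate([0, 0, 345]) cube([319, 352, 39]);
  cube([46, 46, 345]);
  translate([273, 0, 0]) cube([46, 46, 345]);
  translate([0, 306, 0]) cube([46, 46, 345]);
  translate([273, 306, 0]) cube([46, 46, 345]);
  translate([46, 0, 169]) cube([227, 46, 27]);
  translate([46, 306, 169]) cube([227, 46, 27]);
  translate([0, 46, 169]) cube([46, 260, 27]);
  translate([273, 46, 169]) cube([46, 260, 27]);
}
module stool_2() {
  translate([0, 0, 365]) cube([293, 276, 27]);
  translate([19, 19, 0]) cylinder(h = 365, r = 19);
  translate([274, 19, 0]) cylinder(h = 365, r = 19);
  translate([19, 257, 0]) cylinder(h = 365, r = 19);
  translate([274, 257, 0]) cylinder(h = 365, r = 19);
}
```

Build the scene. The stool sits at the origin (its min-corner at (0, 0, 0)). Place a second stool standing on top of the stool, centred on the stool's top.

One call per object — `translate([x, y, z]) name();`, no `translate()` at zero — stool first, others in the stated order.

stool();
translate([13, 38, 384]) stool_2();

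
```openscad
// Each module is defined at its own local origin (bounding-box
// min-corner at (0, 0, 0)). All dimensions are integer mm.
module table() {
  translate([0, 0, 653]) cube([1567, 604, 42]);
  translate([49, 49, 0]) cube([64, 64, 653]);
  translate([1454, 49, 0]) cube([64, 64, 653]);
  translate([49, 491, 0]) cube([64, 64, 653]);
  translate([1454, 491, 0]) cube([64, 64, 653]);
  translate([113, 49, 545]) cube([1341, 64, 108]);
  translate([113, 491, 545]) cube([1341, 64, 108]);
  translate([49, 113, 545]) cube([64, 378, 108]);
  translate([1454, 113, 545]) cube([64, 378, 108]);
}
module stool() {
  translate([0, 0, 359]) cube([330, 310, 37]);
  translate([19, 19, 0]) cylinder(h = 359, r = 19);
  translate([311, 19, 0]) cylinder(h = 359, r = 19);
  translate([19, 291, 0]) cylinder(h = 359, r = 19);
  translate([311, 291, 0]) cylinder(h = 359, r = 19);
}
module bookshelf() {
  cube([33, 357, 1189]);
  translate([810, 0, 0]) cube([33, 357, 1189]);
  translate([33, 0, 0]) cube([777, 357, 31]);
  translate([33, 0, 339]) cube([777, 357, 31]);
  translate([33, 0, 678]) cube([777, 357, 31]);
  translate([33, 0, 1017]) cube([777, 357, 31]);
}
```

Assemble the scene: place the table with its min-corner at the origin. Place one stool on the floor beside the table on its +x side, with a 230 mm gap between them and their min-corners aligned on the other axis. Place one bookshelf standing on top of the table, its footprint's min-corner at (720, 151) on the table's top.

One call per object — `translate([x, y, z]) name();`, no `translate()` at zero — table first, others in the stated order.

table();
translate([1797, 0, 0]) stool();
translate([720, 151, 695]) bookshelf();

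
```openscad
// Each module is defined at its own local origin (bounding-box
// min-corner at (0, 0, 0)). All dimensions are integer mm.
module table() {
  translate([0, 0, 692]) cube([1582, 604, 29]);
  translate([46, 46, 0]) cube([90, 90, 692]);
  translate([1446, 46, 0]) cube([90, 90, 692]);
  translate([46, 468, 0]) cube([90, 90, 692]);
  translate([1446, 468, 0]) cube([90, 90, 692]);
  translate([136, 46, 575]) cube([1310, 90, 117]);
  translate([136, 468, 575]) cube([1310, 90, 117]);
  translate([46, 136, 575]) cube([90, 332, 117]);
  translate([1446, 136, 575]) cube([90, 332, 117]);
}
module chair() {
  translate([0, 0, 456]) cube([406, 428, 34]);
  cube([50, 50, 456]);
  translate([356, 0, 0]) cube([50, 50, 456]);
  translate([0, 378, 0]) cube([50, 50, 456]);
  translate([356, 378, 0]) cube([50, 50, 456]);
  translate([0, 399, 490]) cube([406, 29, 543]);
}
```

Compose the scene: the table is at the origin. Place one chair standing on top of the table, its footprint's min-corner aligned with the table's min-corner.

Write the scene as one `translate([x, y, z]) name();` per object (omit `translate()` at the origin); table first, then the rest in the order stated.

table();
translate([0, 0, 721]) chair();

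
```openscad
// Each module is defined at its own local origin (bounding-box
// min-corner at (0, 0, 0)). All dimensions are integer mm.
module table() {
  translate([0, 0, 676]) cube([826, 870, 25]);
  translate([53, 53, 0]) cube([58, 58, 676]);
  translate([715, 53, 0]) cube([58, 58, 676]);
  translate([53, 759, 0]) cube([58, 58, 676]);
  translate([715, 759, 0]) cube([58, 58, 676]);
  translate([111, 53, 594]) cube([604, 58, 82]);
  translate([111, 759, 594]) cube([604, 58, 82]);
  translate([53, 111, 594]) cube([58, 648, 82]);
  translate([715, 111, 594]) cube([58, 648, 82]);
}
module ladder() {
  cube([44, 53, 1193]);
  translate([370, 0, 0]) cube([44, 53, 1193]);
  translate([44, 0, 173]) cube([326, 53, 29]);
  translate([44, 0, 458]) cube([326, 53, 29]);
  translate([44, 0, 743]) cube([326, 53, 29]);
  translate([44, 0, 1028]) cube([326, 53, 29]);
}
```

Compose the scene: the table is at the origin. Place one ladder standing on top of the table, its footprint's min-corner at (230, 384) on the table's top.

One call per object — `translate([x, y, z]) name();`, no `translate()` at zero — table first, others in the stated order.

table();
translate([230, 384, 701]) ladder();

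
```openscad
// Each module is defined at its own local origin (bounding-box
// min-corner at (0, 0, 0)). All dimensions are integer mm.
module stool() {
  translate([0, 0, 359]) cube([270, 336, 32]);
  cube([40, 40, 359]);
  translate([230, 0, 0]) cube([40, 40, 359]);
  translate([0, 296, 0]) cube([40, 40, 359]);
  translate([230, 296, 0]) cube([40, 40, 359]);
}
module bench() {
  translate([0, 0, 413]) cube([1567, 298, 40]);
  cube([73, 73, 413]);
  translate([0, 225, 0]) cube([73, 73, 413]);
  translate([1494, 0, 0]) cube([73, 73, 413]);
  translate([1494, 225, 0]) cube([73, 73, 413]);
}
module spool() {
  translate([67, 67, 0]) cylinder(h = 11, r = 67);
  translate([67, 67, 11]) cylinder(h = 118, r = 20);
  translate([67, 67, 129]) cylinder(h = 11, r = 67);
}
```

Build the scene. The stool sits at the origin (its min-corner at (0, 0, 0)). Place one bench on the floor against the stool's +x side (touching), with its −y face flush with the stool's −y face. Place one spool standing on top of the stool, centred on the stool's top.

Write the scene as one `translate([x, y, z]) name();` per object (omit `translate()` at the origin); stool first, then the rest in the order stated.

stool();
translate([270, 0, 0]) bench();
translate([68, 101, 391]) spool();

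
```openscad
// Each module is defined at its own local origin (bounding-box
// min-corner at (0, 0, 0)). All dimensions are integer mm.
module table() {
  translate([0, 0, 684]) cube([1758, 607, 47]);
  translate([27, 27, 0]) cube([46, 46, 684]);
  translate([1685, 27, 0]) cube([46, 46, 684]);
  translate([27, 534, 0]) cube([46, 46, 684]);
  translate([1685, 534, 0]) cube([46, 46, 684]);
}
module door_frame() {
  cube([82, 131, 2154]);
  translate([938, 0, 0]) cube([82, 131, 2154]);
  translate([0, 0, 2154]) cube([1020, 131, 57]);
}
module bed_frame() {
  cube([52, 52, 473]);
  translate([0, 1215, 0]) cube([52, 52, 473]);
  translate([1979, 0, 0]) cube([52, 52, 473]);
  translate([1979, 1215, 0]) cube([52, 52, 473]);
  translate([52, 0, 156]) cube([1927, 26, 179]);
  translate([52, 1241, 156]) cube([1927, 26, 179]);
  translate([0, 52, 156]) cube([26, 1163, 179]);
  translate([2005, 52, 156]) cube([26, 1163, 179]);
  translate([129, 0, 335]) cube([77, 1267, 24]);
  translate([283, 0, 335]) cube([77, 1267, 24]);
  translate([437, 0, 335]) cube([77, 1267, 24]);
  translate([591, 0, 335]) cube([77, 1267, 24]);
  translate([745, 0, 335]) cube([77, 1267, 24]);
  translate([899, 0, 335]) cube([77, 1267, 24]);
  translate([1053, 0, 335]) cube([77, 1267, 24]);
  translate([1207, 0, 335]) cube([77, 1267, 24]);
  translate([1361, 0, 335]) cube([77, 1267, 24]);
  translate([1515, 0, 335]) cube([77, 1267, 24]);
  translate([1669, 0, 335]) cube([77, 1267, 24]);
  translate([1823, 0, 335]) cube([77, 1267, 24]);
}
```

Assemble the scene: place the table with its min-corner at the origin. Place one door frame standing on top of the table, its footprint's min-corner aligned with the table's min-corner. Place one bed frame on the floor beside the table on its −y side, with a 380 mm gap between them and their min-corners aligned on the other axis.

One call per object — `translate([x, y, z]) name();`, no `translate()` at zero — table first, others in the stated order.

table();
translate([0, 0, 731]) door_frame();
translate([0, -1647, 0]) bed_frame();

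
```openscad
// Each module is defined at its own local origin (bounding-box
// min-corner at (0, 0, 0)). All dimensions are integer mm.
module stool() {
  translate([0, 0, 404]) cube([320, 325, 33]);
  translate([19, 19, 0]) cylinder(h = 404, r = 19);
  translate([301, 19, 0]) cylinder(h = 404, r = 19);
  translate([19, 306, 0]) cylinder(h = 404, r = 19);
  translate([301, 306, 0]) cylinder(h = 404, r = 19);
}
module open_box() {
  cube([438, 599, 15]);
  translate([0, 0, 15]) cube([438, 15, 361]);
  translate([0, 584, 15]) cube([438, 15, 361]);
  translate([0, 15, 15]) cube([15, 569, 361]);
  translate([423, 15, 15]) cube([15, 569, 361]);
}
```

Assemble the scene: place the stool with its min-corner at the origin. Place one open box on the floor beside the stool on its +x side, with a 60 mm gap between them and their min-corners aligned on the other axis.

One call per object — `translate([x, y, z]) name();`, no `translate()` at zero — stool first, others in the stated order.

stool();
translate([380, 0, 0]) open_box();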